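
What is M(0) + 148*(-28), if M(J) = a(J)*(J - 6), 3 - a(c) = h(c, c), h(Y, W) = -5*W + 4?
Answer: -4138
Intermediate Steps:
h(Y, W) = 4 - 5*W
a(c) = -1 + 5*c (a(c) = 3 - (4 - 5*c) = 3 + (-4 + 5*c) = -1 + 5*c)
M(J) = (-1 + 5*J)*(-6 + J) (M(J) = (-1 + 5*J)*(J - 6) = (-1 + 5*J)*(-6 + J))
M(0) + 148*(-28) = (-1 + 5*0)*(-6 + 0) + 148*(-28) = (-1 + 0)*(-6) - 4144 = -1*(-6) - 4144 = 6 - 4144 = -4138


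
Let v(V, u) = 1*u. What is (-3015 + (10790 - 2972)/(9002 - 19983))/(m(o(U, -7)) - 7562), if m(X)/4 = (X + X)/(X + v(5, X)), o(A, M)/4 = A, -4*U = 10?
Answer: 33115533/82994398 ≈ 0.39901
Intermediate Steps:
U = -5/2 (U = -¼*10 = -5/2 ≈ -2.5000)
o(A, M) = 4*A
v(V, u) = u
m(X) = 4 (m(X) = 4*((X + X)/(X + X)) = 4*((2*X)/((2*X))) = 4*((2*X)*(1/(2*X))) = 4*1 = 4)
(-3015 + (10790 - 2972)/(9002 - 19983))/(m(o(U, -7)) - 7562) = (-3015 + (10790 - 2972)/(9002 - 19983))/(4 - 7562) = (-3015 + 7818/(-10981))/(-7558) = (-3015 + 7818*(-1/10981))*(-1/7558) = (-3015 - 7818/10981)*(-1/7558) = -33115533/10981*(-1/7558) = 33115533/82994398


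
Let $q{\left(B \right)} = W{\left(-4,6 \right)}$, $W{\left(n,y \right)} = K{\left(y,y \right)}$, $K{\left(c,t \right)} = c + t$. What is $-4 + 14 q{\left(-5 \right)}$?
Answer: $164$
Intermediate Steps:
$W{\left(n,y \right)} = 2 y$ ($W{\left(n,y \right)} = y + y = 2 y$)
$q{\left(B \right)} = 12$ ($q{\left(B \right)} = 2 \cdot 6 = 12$)
$-4 + 14 q{\left(-5 \right)} = -4 + 14 \cdot 12 = -4 + 168 = 164$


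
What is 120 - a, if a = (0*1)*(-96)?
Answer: 120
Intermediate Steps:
a = 0 (a = 0*(-96) = 0)
120 - a = 120 - 1*0 = 120 + 0 = 120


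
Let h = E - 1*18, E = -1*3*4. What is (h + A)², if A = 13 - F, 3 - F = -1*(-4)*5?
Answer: 0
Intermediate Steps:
F = -17 (F = 3 - (-1*(-4))*5 = 3 - 4*5 = 3 - 1*20 = 3 - 20 = -17)
E = -12 (E = -3*4 = -12)
h = -30 (h = -12 - 1*18 = -12 - 18 = -30)
A = 30 (A = 13 - 1*(-17) = 13 + 17 = 30)
(h + A)² = (-30 + 30)² = 0² = 0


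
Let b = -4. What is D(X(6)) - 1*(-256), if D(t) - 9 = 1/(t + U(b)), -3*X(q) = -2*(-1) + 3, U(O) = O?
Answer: 4502/17 ≈ 264.82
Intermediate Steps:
X(q) = -5/3 (X(q) = -(-2*(-1) + 3)/3 = -(2 + 3)/3 = -1/3*5 = -5/3)
D(t) = 9 + 1/(-4 + t) (D(t) = 9 + 1/(t - 4) = 9 + 1/(-4 + t))
D(X(6)) - 1*(-256) = (-35 + 9*(-5/3))/(-4 - 5/3) - 1*(-256) = (-35 - 15)/(-17/3) + 256 = -3/17*(-50) + 256 = 150/17 + 256 = 4502/17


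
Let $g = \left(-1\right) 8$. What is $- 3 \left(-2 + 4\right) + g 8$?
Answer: $-70$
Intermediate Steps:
$g = -8$
$- 3 \left(-2 + 4\right) + g 8 = - 3 \left(-2 + 4\right) - 64 = \left(-3\right) 2 - 64 = -6 - 64 = -70$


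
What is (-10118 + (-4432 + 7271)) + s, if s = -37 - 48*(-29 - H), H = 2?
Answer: -5828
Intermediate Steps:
s = 1451 (s = -37 - 48*(-29 - 1*2) = -37 - 48*(-29 - 2) = -37 - 48*(-31) = -37 + 1488 = 1451)
(-10118 + (-4432 + 7271)) + s = (-10118 + (-4432 + 7271)) + 1451 = (-10118 + 2839) + 1451 = -7279 + 1451 = -5828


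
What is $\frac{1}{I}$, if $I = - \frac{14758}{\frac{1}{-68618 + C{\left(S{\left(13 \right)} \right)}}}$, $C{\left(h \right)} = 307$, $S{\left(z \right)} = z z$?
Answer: $\frac{1}{1008133738} \approx 9.9193 \cdot 10^{-10}$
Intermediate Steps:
$S{\left(z \right)} = z^{2}$
$I = 1008133738$ ($I = - \frac{14758}{\frac{1}{-68618 + 307}} = - \frac{14758}{\frac{1}{-68311}} = - \frac{14758}{- \frac{1}{68311}} = \left(-14758\right) \left(-68311\right) = 1008133738$)
$\frac{1}{I} = \frac{1}{1008133738}$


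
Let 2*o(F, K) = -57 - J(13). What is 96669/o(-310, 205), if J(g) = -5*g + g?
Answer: -193338/5 ≈ -38668.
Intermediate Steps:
J(g) = -4*g
o(F, K) = -5/2 (o(F, K) = (-57 - (-4)*13)/2 = (-57 - 1*(-52))/2 = (-57 + 52)/2 = (½)*(-5) = -5/2)
96669/o(-310, 205) = 96669/(-5/2) = 96669*(-⅖) = -193338/5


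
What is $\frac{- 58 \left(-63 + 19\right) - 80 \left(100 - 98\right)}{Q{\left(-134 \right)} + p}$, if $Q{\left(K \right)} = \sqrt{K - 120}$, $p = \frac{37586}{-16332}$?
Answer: $- \frac{367085022096}{17290800073} - \frac{159507065952 i \sqrt{254}}{17290800073} \approx -21.23 - 147.02 i$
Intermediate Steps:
$p = - \frac{18793}{8166}$ ($p = 37586 \left(- \frac{1}{16332}\right) = - \frac{18793}{8166} \approx -2.3014$)
$Q{\left(K \right)} = \sqrt{-120 + K}$
$\frac{- 58 \left(-63 + 19\right) - 80 \left(100 - 98\right)}{Q{\left(-134 \right)} + p} = \frac{- 58 \left(-63 + 19\right) - 80 \left(100 - 98\right)}{\sqrt{-120 - 134} - \frac{18793}{8166}} = \frac{\left(-58\right) \left(-44\right) - 160}{\sqrt{-254} - \frac{18793}{8166}} = \frac{2552 - 160}{i \sqrt{254} - \frac{18793}{8166}} = \frac{2392}{- \frac{18793}{8166} + i \sqrt{254}}$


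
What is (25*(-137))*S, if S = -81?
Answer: 277425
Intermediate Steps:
(25*(-137))*S = (25*(-137))*(-81) = -3425*(-81) = 277425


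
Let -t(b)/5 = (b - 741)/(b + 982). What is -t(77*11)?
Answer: 530/1829 ≈ 0.28978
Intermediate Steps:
t(b) = -5*(-741 + b)/(982 + b) (t(b) = -5*(b - 741)/(b + 982) = -5*(-741 + b)/(982 + b))
-t(77*11) = -5*(741 - 77*11)/(982 + 77*11) = -5*(741 - 1*847)/(982 + 847) = -5*(741 - 847)/1829 = -5*(-106)/1829 = -1*(-530/1829) = 530/1829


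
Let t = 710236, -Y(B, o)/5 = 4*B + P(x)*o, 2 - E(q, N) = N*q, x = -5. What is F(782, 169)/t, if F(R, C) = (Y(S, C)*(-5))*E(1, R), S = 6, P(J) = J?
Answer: 4002375/177559 ≈ 22.541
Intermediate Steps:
E(q, N) = 2 - N*q
Y(B, o) = -20*B + 25*o (Y(B, o) = -5*(4*B - 5*o) = -5*(-5*o + 4*B) = -20*B + 25*o)
F(R, C) = (2 - R)*(600 - 125*C) (F(R, C) = ((-20*6 + 25*C)*(-5))*(2 - 1*R*1) = ((-120 + 25*C)*(-5))*(2 - R) = (600 - 125*C)*(2 - R) = (2 - R)*(600 - 125*C))
F(782, 169)/t = (25*(-24 + 5*169)*(-2 + 782))/710236 = (25*(-24 + 845)*780)*(1/710236) = (25*821*780)*(1/710236) = 16009500*(1/710236) = 4002375/177559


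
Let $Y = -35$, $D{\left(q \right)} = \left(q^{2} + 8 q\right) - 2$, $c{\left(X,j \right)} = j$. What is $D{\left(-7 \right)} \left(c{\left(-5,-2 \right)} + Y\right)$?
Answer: $333$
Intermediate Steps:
$D{\left(q \right)} = -2 + q^{2} + 8 q$
$D{\left(-7 \right)} \left(c{\left(-5,-2 \right)} + Y\right) = \left(-2 + \left(-7\right)^{2} + 8 \left(-7\right)\right) \left(-2 - 35\right) = \left(-2 + 49 - 56\right) \left(-37\right) = \left(-9\right) \left(-37\right) = 333$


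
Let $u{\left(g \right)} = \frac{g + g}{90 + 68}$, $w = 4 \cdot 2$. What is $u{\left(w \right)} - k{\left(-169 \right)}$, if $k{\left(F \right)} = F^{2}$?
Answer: $- \frac{2256311}{79} \approx -28561.0$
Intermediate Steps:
$w = 8$
$u{\left(g \right)} = \frac{g}{79}$ ($u{\left(g \right)} = \frac{2 g}{158} = 2 g \frac{1}{158} = \frac{g}{79}$)
$u{\left(w \right)} - k{\left(-169 \right)} = \frac{1}{79} \cdot 8 - \left(-169\right)^{2} = \frac{8}{79} - 28561 = - \frac{2256311}{79}$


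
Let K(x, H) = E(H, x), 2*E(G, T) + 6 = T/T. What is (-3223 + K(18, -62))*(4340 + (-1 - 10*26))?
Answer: -26313629/2 ≈ -1.3157e+7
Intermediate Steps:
E(G, T) = -5/2 (E(G, T) = -3 + (T/T)/2 = -3 + (1/2)*1 = -3 + 1/2 = -5/2)
K(x, H) = -5/2
(-3223 + K(18, -62))*(4340 + (-1 - 10*26)) = (-3223 - 5/2)*(4340 + (-1 - 10*26)) = -6451*(4340 + (-1 - 260))/2 = -6451*(4340 - 261)/2 = -6451/2*4079 = -26313629/2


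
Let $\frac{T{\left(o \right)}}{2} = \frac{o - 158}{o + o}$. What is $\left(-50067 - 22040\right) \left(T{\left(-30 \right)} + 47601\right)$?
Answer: $- \frac{51492257663}{15} \approx -3.4328 \cdot 10^{9}$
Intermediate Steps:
$T{\left(o \right)} = \frac{-158 + o}{o}$ ($T{\left(o \right)} = 2 \frac{o - 158}{o + o} = 2 \frac{-158 + o}{2 o} = \frac{-158 + o}{o}$)
$\left(-50067 - 22040\right) \left(T{\left(-30 \right)} + 47601\right) = \left(-50067 - 22040\right) \left(\frac{-158 - 30}{-30} + 47601\right) = - 72107 \left(\left(- \frac{1}{30}\right) \left(-188\right) + 47601\right) = - 72107 \left(\frac{94}{15} + 47601\right) = \left(-72107\right) \frac{714109}{15} = - \frac{51492257663}{15}$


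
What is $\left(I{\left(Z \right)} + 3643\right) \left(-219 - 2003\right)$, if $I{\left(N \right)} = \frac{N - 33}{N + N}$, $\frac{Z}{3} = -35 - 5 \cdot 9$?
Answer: $- \frac{647680781}{80} \approx -8.096 \cdot 10^{6}$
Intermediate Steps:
$Z = -240$ ($Z = 3 \left(-35 - 5 \cdot 9\right) = 3 \left(-35 - 45\right) = 3 \left(-80\right) = -240$)
$I{\left(N \right)} = \frac{-33 + N}{2 N}$
$\left(I{\left(Z \right)} + 3643\right) \left(-219 - 2003\right) = \left(\frac{-33 - 240}{2 \left(-240\right)} + 3643\right) \left(-219 - 2003\right) = \left(\frac{1}{2} \left(- \frac{1}{240}\right) \left(-273\right) + 3643\right) \left(-2222\right) = \left(\frac{91}{160} + 3643\right) \left(-2222\right) = \frac{582971}{160} \left(-2222\right) = - \frac{647680781}{80}$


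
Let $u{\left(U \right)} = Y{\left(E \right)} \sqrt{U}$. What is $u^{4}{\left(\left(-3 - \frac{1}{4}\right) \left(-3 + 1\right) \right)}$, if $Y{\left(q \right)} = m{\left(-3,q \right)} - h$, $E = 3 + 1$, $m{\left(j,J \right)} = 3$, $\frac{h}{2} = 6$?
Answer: $\frac{1108809}{4} \approx 2.772 \cdot 10^{5}$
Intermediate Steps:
$h = 12$ ($h = 2 \cdot 6 = 12$)
$E = 4$
$Y{\left(q \right)} = -9$ ($Y{\left(q \right)} = 3 - 12 = -9$)
$u{\left(U \right)} = - 9 \sqrt{U}$
$u^{4}{\left(\left(-3 - \frac{1}{4}\right) \left(-3 + 1\right) \right)} = \left(- 9 \sqrt{\left(-3 - \frac{1}{4}\right) \left(-3 + 1\right)}\right)^{4} = \left(- 9 \sqrt{\left(-3 - \frac{1}{4}\right) \left(-2\right)}\right)^{4} = \left(- 9 \sqrt{\left(- \frac{13}{4}\right) \left(-2\right)}\right)^{4} = \left(- 9 \sqrt{\frac{13}{2}}\right)^{4} = \left(- 9 \frac{\sqrt{26}}{2}\right)^{4} = \left(- \frac{9 \sqrt{26}}{2}\right)^{4} = \frac{1108809}{4}$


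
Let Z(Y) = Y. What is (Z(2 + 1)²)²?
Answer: 81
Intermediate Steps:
(Z(2 + 1)²)² = ((2 + 1)²)² = (3²)² = 9² = 81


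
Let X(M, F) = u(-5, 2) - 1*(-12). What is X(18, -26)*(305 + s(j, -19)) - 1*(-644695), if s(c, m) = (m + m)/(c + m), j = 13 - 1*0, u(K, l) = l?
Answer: 1947161/3 ≈ 6.4905e+5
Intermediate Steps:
j = 13 (j = 13 + 0 = 13)
s(c, m) = 2*m/(c + m) (s(c, m) = (2*m)/(c + m) = 2*m/(c + m))
X(M, F) = 14 (X(M, F) = 2 - 1*(-12) = 2 + 12 = 14)
X(18, -26)*(305 + s(j, -19)) - 1*(-644695) = 14*(305 + 2*(-19)/(13 - 19)) - 1*(-644695) = 14*(305 + 2*(-19)/(-6)) + 644695 = 14*(305 + 2*(-19)*(-1/6)) + 644695 = 14*(305 + 19/3) + 644695 = 14*(934/3) + 644695 = 13076/3 + 644695 = 1947161/3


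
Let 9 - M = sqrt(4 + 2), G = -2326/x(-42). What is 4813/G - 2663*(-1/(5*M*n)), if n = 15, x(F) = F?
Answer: 66267694/726875 + 2663*sqrt(6)/5625 ≈ 92.328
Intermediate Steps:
G = 1163/21 (G = -2326/(-42) = -2326*(-1/42) = 1163/21 ≈ 55.381)
M = 9 - sqrt(6) (M = 9 - sqrt(4 + 2) = 9 - sqrt(6) ≈ 6.5505)
4813/G - 2663*(-1/(5*M*n)) = 4813/(1163/21) - 2663*(-1/(75*(9 - sqrt(6)))) = 4813*(21/1163) - 2663*(-1/(5*(135 - 15*sqrt(6)))) = 101073/1163 - 2663/(-675 + 75*sqrt(6))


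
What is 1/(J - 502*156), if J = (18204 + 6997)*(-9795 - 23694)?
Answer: -1/844034601 ≈ -1.1848e-9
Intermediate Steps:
J = -843956289 (J = 25201*(-33489) = -843956289)
1/(J - 502*156) = 1/(-843956289 - 502*156) = 1/(-843956289 - 78312) = 1/(-844034601) = -1/844034601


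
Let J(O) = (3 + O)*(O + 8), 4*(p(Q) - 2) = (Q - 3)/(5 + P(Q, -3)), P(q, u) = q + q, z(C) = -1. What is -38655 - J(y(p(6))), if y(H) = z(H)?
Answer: -38669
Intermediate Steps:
P(q, u) = 2*q
p(Q) = 2 + (-3 + Q)/(4*(5 + 2*Q)) (p(Q) = 2 + ((Q - 3)/(5 + 2*Q))/4 = 2 + ((-3 + Q)/(5 + 2*Q))/4 = 2 + (-3 + Q)/(4*(5 + 2*Q)))
y(H) = -1
J(O) = (3 + O)*(8 + O)
-38655 - J(y(p(6))) = -38655 - (24 + (-1)² + 11*(-1)) = -38655 - (24 + 1 - 11) = -38655 - 1*14 = -38655 - 14 = -38669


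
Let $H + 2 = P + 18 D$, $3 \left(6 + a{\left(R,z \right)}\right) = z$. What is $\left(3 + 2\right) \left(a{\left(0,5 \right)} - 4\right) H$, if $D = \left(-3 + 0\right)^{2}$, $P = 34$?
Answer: $- \frac{24250}{3} \approx -8083.3$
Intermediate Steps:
$a{\left(R,z \right)} = -6 + \frac{z}{3}$
$D = 9$ ($D = \left(-3\right)^{2} = 9$)
$H = 194$ ($H = -2 + \left(34 + 18 \cdot 9\right) = -2 + \left(34 + 162\right) = -2 + 196 = 194$)
$\left(3 + 2\right) \left(a{\left(0,5 \right)} - 4\right) H = \left(3 + 2\right) \left(\left(-6 + \frac{1}{3} \cdot 5\right) - 4\right) 194 = 5 \left(\left(-6 + \frac{5}{3}\right) - 4\right) 194 = 5 \left(- \frac{13}{3} - 4\right) 194 = 5 \left(- \frac{25}{3}\right) 194 = \left(- \frac{125}{3}\right) 194 = - \frac{24250}{3}$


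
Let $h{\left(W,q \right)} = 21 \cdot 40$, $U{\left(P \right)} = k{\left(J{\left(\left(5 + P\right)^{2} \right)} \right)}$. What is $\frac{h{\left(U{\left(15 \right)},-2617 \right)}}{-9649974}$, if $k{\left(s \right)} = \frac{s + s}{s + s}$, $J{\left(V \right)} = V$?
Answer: $- \frac{140}{1608329} \approx -8.7047 \cdot 10^{-5}$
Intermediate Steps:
$k{\left(s \right)} = 1$ ($k{\left(s \right)} = \frac{2 s}{2 s} = 2 s \frac{1}{2 s} = 1$)
$U{\left(P \right)} = 1$
$h{\left(W,q \right)} = 840$
$\frac{h{\left(U{\left(15 \right)},-2617 \right)}}{-9649974} = \frac{840}{-9649974} = 840 \left(- \frac{1}{9649974}\right) = - \frac{140}{1608329}$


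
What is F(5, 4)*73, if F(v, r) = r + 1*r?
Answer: 584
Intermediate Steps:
F(v, r) = 2*r (F(v, r) = r + r = 2*r)
F(5, 4)*73 = (2*4)*73 = 8*73 = 584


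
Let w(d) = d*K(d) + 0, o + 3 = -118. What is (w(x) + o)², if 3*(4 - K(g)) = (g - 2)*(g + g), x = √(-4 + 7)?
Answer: 13701 - 468*√3 ≈ 12890.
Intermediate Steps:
o = -121 (o = -3 - 118 = -121)
x = √3 ≈ 1.7320
K(g) = 4 - 2*g*(-2 + g)/3 (K(g) = 4 - (g - 2)*(g + g)/3 = 4 - (-2 + g)*2*g/3 = 4 - 2*g*(-2 + g)/3)
w(d) = d*(4 - 2*d²/3 + 4*d/3) (w(d) = d*(4 - 2*d²/3 + 4*d/3) + 0 = d*(4 - 2*d²/3 + 4*d/3))
(w(x) + o)² = (2*√3*(6 - (√3)² + 2*√3)/3 - 121)² = (2*√3*(6 - 1*3 + 2*√3)/3 - 121)² = (2*√3*(6 - 3 + 2*√3)/3 - 121)² = (2*√3*(3 + 2*√3)/3 - 121)² = (-121 + 2*√3*(3 + 2*√3)/3)²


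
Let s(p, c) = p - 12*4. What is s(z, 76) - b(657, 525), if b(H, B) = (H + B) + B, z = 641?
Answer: -1114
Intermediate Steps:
s(p, c) = -48 + p (s(p, c) = p - 48 = -48 + p)
b(H, B) = H + 2*B (b(H, B) = (B + H) + B = H + 2*B)
s(z, 76) - b(657, 525) = (-48 + 641) - (657 + 2*525) = 593 - (657 + 1050) = 593 - 1*1707 = 593 - 1707 = -1114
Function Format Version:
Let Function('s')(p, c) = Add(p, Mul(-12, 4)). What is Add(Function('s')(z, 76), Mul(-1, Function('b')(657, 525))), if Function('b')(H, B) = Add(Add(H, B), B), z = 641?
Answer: -1114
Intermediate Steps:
Function('s')(p, c) = Add(-48, p) (Function('s')(p, c) = Add(p, -48) = Add(-48, p))
Function('b')(H, B) = Add(H, Mul(2, B)) (Function('b')(H, B) = Add(Add(B, H), B) = Add(H, Mul(2, B)))
Add(Function('s')(z, 76), Mul(-1, Function('b')(657, 525))) = Add(Add(-48, 641), Mul(-1, Add(657, Mul(2, 525)))) = Add(593, Mul(-1, Add(657, 1050))) = Add(593, Mul(-1, 1707)) = Add(593, -1707) = -1114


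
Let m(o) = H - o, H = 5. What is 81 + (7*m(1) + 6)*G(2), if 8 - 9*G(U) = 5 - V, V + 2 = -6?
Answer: 559/9 ≈ 62.111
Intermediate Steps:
V = -8 (V = -2 - 6 = -8)
G(U) = -5/9 (G(U) = 8/9 - (5 - 1*(-8))/9 = 8/9 - (5 + 8)/9 = 8/9 - 1/9*13 = 8/9 - 13/9 = -5/9)
m(o) = 5 - o
81 + (7*m(1) + 6)*G(2) = 81 + (7*(5 - 1*1) + 6)*(-5/9) = 81 + (7*(5 - 1) + 6)*(-5/9) = 81 + (7*4 + 6)*(-5/9) = 81 + (28 + 6)*(-5/9) = 81 + 34*(-5/9) = 81 - 170/9 = 559/9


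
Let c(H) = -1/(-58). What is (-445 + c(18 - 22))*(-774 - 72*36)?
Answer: 43436547/29 ≈ 1.4978e+6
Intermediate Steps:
c(H) = 1/58 (c(H) = -1*(-1/58) = 1/58)
(-445 + c(18 - 22))*(-774 - 72*36) = (-445 + 1/58)*(-774 - 72*36) = -25809*(-774 - 2592)/58 = -25809/58*(-3366) = 43436547/29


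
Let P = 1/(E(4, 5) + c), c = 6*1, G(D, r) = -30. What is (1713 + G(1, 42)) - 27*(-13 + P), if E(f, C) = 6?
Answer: 8127/4 ≈ 2031.8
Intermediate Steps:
c = 6
P = 1/12 (P = 1/(6 + 6) = 1/12 ≈ 0.083333)
(1713 + G(1, 42)) - 27*(-13 + P) = (1713 - 30) - 27*(-13 + 1/12) = 1683 - 27*(-155/12) = 1683 + 1395/4 = 8127/4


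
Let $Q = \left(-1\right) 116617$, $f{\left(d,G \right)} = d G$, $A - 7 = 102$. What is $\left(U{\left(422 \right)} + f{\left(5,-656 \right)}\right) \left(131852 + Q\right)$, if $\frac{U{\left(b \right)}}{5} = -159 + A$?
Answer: $-53779550$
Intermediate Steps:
$A = 109$ ($A = 7 + 102 = 109$)
$f{\left(d,G \right)} = G d$
$Q = -116617$
$U{\left(b \right)} = -250$ ($U{\left(b \right)} = 5 \left(-159 + 109\right) = 5 \left(-50\right) = -250$)
$\left(U{\left(422 \right)} + f{\left(5,-656 \right)}\right) \left(131852 + Q\right) = \left(-250 - 3280\right) \left(131852 - 116617\right) = \left(-250 - 3280\right) 15235 = \left(-3530\right) 15235 = -53779550$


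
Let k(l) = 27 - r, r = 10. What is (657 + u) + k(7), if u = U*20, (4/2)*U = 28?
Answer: 954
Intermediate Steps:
U = 14 (U = (½)*28 = 14)
k(l) = 17 (k(l) = 27 - 1*10 = 27 - 10 = 17)
u = 280 (u = 14*20 = 280)
(657 + u) + k(7) = (657 + 280) + 17 = 937 + 17 = 954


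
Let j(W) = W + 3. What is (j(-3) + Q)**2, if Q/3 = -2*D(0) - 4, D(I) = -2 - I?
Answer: 0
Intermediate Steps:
j(W) = 3 + W
Q = 0 (Q = 3*(-2*(-2 - 1*0) - 4) = 3*(-2*(-2 + 0) - 4) = 3*(-2*(-2) - 4) = 3*(4 - 4) = 3*0 = 0)
(j(-3) + Q)**2 = ((3 - 3) + 0)**2 = (0 + 0)**2 = 0**2 = 0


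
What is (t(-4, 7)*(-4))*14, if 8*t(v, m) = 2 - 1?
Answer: -7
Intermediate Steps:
t(v, m) = 1/8 (t(v, m) = (2 - 1)/8 = (1/8)*1 = 1/8)
(t(-4, 7)*(-4))*14 = ((1/8)*(-4))*14 = -1/2*14 = -7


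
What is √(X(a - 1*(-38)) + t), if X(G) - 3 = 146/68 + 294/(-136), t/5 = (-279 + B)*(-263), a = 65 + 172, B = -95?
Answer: √568535811/34 ≈ 701.29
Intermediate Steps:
a = 237
t = 491810 (t = 5*((-279 - 95)*(-263)) = 5*(-374*(-263)) = 5*98362 = 491810)
X(G) = 203/68 (X(G) = 3 + (146/68 + 294/(-136)) = 3 + (146*(1/68) + 294*(-1/136)) = 3 + (73/34 - 147/68) = 3 - 1/68 = 203/68)
√(X(a - 1*(-38)) + t) = √(203/68 + 491810) = √(33443283/68) = √568535811/34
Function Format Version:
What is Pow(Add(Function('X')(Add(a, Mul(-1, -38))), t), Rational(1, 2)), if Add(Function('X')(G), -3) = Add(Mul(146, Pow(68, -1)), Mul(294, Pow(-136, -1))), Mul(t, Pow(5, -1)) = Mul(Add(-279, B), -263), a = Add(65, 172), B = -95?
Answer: Mul(Rational(1, 34), Pow(568535811, Rational(1, 2))) ≈ 701.29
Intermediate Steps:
a = 237
t = 491810 (t = Mul(5, Mul(Add(-279, -95), -263)) = Mul(5, Mul(-374, -263)) = Mul(5, 98362) = 491810)
Function('X')(G) = Rational(203, 68) (Function('X')(G) = Add(3, Add(Mul(146, Pow(68, -1)), Mul(294, Pow(-136, -1)))) = Add(3, Add(Mul(146, Rational(1, 68)), Mul(294, Rational(-1, 136)))) = Add(3, Add(Rational(73, 34), Rational(-147, 68))) = Add(3, Rational(-1, 68)) = Rational(203, 68))
Pow(Add(Function('X')(Add(a, Mul(-1, -38))), t), Rational(1, 2)) = Pow(Add(Rational(203, 68), 491810), Rational(1, 2)) = Pow(Rational(33443283, 68), Rational(1, 2)) = Mul(Rational(1, 34), Pow(568535811, Rational(1, 2)))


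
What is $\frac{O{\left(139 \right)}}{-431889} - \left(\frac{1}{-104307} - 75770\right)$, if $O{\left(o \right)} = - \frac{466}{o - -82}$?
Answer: $\frac{83817103606944049}{1106204349887} \approx 75770.0$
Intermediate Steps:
$O{\left(o \right)} = - \frac{466}{82 + o}$ ($O{\left(o \right)} = - \frac{466}{o + 82} = - \frac{466}{82 + o}$)
$\frac{O{\left(139 \right)}}{-431889} - \left(\frac{1}{-104307} - 75770\right) = \frac{\left(-466\right) \frac{1}{82 + 139}}{-431889} - \left(\frac{1}{-104307} - 75770\right) = - \frac{466}{221} \left(- \frac{1}{431889}\right) - \left(- \frac{1}{104307} - 75770\right) = \left(-466\right) \frac{1}{221} \left(- \frac{1}{431889}\right) - - \frac{7903341391}{104307} = \left(- \frac{466}{221}\right) \left(- \frac{1}{431889}\right) + \frac{7903341391}{104307} = \frac{466}{95447469} + \frac{7903341391}{104307} = \frac{83817103606944049}{1106204349887}$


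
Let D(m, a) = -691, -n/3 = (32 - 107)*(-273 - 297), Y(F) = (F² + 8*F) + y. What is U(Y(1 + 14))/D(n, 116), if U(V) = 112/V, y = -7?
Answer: -56/116779 ≈ -0.00047954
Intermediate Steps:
Y(F) = -7 + F² + 8*F (Y(F) = (F² + 8*F) - 7 = -7 + F² + 8*F)
n = -128250 (n = -3*(32 - 107)*(-273 - 297) = -(-225)*(-570) = -3*42750 = -128250)
U(Y(1 + 14))/D(n, 116) = (112/(-7 + (1 + 14)² + 8*(1 + 14)))/(-691) = (112/(-7 + 15² + 8*15))*(-1/691) = (112/(-7 + 225 + 120))*(-1/691) = (112/338)*(-1/691) = (112*(1/338))*(-1/691) = (56/169)*(-1/691) = -56/116779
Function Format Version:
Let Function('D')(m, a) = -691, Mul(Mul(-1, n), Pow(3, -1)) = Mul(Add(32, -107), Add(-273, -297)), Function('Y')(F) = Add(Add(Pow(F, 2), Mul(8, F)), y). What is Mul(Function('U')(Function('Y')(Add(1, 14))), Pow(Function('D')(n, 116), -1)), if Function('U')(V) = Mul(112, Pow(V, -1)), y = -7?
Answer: Rational(-56, 116779) ≈ -0.00047954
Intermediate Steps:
Function('Y')(F) = Add(-7, Pow(F, 2), Mul(8, F)) (Function('Y')(F) = Add(Add(Pow(F, 2), Mul(8, F)), -7) = Add(-7, Pow(F, 2), Mul(8, F)))
n = -128250 (n = Mul(-3, Mul(Add(32, -107), Add(-273, -297))) = Mul(-3, Mul(-75, -570)) = Mul(-3, 42750) = -128250)
Mul(Function('U')(Function('Y')(Add(1, 14))), Pow(Function('D')(n, 116), -1)) = Mul(Mul(112, Pow(Add(-7, Pow(Add(1, 14), 2), Mul(8, Add(1, 14))), -1)), Pow(-691, -1)) = Mul(Mul(112, Pow(Add(-7, Pow(15, 2), Mul(8, 15)), -1)), Rational(-1, 691)) = Mul(Mul(112, Pow(Add(-7, 225, 120), -1)), Rational(-1, 691)) = Mul(Mul(112, Pow(338, -1)), Rational(-1, 691)) = Mul(Mul(112, Rational(1, 338)), Rational(-1, 691)) = Mul(Rational(56, 169), Rational(-1, 691)) = Rational(-56, 116779)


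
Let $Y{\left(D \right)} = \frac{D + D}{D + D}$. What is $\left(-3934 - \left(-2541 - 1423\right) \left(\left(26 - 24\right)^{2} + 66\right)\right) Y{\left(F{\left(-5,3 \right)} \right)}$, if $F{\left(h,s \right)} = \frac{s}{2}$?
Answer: $273546$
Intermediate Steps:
$F{\left(h,s \right)} = \frac{s}{2}$ ($F{\left(h,s \right)} = s \frac{1}{2} = \frac{s}{2}$)
$Y{\left(D \right)} = 1$ ($Y{\left(D \right)} = \frac{2 D}{2 D} = 2 D \frac{1}{2 D} = 1$)
$\left(-3934 - \left(-2541 - 1423\right) \left(\left(26 - 24\right)^{2} + 66\right)\right) Y{\left(F{\left(-5,3 \right)} \right)} = \left(-3934 - \left(-2541 - 1423\right) \left(\left(26 - 24\right)^{2} + 66\right)\right) 1 = \left(-3934 - - 3964 \left(2^{2} + 66\right)\right) 1 = \left(-3934 - - 3964 \left(4 + 66\right)\right) 1 = \left(-3934 - \left(-3964\right) 70\right) 1 = \left(-3934 - -277480\right) 1 = \left(-3934 + 277480\right) 1 = 273546 \cdot 1 = 273546$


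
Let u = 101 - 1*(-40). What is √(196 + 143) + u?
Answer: 141 + √339 ≈ 159.41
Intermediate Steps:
u = 141 (u = 101 + 40 = 141)
√(196 + 143) + u = √(196 + 143) + 141 = √339 + 141 = 141 + √339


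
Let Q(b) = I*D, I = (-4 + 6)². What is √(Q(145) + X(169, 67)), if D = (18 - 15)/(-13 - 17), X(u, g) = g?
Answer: 3*√185/5 ≈ 8.1609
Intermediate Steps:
I = 4 (I = 2² = 4)
D = -⅒ (D = 3/(-30) = 3*(-1/30) = -⅒ ≈ -0.10000)
Q(b) = -⅖ (Q(b) = 4*(-⅒) = -⅖)
√(Q(145) + X(169, 67)) = √(-⅖ + 67) = √(333/5) = 3*√185/5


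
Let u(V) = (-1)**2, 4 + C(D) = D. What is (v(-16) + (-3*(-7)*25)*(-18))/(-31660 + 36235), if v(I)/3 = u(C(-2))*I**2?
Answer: -2894/1525 ≈ -1.8977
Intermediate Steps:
C(D) = -4 + D
u(V) = 1
v(I) = 3*I**2 (v(I) = 3*(1*I**2) = 3*I**2)
(v(-16) + (-3*(-7)*25)*(-18))/(-31660 + 36235) = (3*(-16)**2 + (-3*(-7)*25)*(-18))/(-31660 + 36235) = (3*256 + (21*25)*(-18))/4575 = (768 + 525*(-18))*(1/4575) = (768 - 9450)*(1/4575) = -8682*1/4575 = -2894/1525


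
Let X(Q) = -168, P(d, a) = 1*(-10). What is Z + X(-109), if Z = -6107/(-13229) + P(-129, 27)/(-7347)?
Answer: -16283501365/97193463 ≈ -167.54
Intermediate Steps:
P(d, a) = -10
Z = 45000419/97193463 (Z = -6107/(-13229) - 10/(-7347) = -6107*(-1/13229) - 10*(-1/7347) = 6107/13229 + 10/7347 = 45000419/97193463 ≈ 0.46300)
Z + X(-109) = 45000419/97193463 - 168 = -16283501365/97193463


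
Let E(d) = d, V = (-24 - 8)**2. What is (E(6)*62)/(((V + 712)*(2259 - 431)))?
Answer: 3/25592 ≈ 0.00011722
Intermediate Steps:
V = 1024 (V = (-32)**2 = 1024)
(E(6)*62)/(((V + 712)*(2259 - 431))) = (6*62)/(((1024 + 712)*(2259 - 431))) = 372/((1736*1828)) = 372/3173408 = 372*(1/3173408) = 3/25592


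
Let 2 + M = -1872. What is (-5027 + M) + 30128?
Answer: 23227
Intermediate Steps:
M = -1874 (M = -2 - 1872 = -1874)
(-5027 + M) + 30128 = (-5027 - 1874) + 30128 = -6901 + 30128 = 23227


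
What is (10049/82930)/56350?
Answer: 10049/4673105500 ≈ 2.1504e-6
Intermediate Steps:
(10049/82930)/56350 = (10049*(1/82930))*(1/56350) = (10049/82930)*(1/56350) = 10049/4673105500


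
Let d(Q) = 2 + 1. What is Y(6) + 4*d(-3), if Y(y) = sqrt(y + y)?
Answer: 12 + 2*sqrt(3) ≈ 15.464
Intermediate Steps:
d(Q) = 3
Y(y) = sqrt(2)*sqrt(y) (Y(y) = sqrt(2*y) = sqrt(2)*sqrt(y))
Y(6) + 4*d(-3) = sqrt(2)*sqrt(6) + 4*3 = 2*sqrt(3) + 12 = 12 + 2*sqrt(3)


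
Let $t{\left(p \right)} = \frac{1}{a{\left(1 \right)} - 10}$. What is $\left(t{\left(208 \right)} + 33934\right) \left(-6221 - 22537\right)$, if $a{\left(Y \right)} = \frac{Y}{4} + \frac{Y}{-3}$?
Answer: $- \frac{118080405516}{121} \approx -9.7587 \cdot 10^{8}$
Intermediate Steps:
$a{\left(Y \right)} = - \frac{Y}{12}$ ($a{\left(Y \right)} = Y \frac{1}{4} + Y \left(- \frac{1}{3}\right) = \frac{Y}{4} - \frac{Y}{3} = - \frac{Y}{12}$)
$t{\left(p \right)} = - \frac{12}{121}$ ($t{\left(p \right)} = \frac{1}{\left(- \frac{1}{12}\right) 1 - 10} = \frac{1}{- \frac{1}{12} - 10} = \frac{1}{- \frac{121}{12}} = - \frac{12}{121}$)
$\left(t{\left(208 \right)} + 33934\right) \left(-6221 - 22537\right) = \left(- \frac{12}{121} + 33934\right) \left(-6221 - 22537\right) = \frac{4106002}{121} \left(-28758\right) = - \frac{118080405516}{121}$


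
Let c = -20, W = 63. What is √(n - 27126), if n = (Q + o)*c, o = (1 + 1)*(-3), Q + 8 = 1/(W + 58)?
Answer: I*√3248386/11 ≈ 163.85*I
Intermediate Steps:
Q = -967/121 (Q = -8 + 1/(63 + 58) = -8 + 1/121 = -967/121 ≈ -7.9917)
o = -6 (o = 2*(-3) = -6)
n = 33860/121 (n = (-967/121 - 6)*(-20) = -1693/121*(-20) = 33860/121 ≈ 279.83)
√(n - 27126) = √(33860/121 - 27126) = √(-3248386/121) = I*√3248386/11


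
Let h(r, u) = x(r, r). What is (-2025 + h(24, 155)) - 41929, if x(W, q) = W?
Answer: -43930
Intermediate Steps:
h(r, u) = r
(-2025 + h(24, 155)) - 41929 = (-2025 + 24) - 41929 = -2001 - 41929 = -43930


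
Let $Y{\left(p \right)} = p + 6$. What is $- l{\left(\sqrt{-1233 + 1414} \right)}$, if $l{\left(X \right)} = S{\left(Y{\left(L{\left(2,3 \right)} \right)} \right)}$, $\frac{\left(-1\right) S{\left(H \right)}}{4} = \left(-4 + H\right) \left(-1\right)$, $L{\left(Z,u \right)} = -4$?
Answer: $8$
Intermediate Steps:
$Y{\left(p \right)} = 6 + p$
$S{\left(H \right)} = -16 + 4 H$ ($S{\left(H \right)} = - 4 \left(-4 + H\right) \left(-1\right) = - 4 \left(4 - H\right) = -16 + 4 H$)
$l{\left(X \right)} = -8$ ($l{\left(X \right)} = -16 + 4 \left(6 - 4\right) = -16 + 4 \cdot 2 = -16 + 8 = -8$)
$- l{\left(\sqrt{-1233 + 1414} \right)} = \left(-1\right) \left(-8\right) = 8$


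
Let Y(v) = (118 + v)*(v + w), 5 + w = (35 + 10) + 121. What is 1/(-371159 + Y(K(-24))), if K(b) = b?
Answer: -1/358281 ≈ -2.7911e-6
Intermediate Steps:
w = 161 (w = -5 + ((35 + 10) + 121) = -5 + (45 + 121) = -5 + 166 = 161)
Y(v) = (118 + v)*(161 + v) (Y(v) = (118 + v)*(v + 161) = (118 + v)*(161 + v))
1/(-371159 + Y(K(-24))) = 1/(-371159 + (18998 + (-24)² + 279*(-24))) = 1/(-371159 + (18998 + 576 - 6696)) = 1/(-371159 + 12878) = 1/(-358281) = -1/358281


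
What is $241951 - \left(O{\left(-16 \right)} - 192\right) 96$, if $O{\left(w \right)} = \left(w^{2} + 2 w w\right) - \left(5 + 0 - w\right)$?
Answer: $188671$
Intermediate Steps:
$O{\left(w \right)} = -5 + w + 3 w^{2}$ ($O{\left(w \right)} = \left(w^{2} + 2 w^{2}\right) + \left(w - \left(5 + 0\right)\right) = 3 w^{2} + \left(w - 5\right) = 3 w^{2} + \left(-5 + w\right) = -5 + w + 3 w^{2}$)
$241951 - \left(O{\left(-16 \right)} - 192\right) 96 = 241951 - \left(\left(-5 - 16 + 3 \left(-16\right)^{2}\right) - 192\right) 96 = 241951 - \left(\left(-5 - 16 + 3 \cdot 256\right) - 192\right) 96 = 241951 - \left(\left(-5 - 16 + 768\right) - 192\right) 96 = 241951 - \left(747 - 192\right) 96 = 241951 - 555 \cdot 96 = 241951 - 53280 = 188671$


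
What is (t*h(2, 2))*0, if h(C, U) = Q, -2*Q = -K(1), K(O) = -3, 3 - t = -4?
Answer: 0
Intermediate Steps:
t = 7 (t = 3 - 1*(-4) = 3 + 4 = 7)
Q = -3/2 (Q = -(-1)*(-3)/2 = -½*3 = -3/2 ≈ -1.5000)
h(C, U) = -3/2
(t*h(2, 2))*0 = (7*(-3/2))*0 = -21/2*0 = 0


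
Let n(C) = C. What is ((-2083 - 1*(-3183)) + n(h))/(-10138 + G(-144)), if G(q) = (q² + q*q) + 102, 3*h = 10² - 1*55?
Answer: 1115/31436 ≈ 0.035469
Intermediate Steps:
h = 15 (h = (10² - 1*55)/3 = (100 - 55)/3 = (⅓)*45 = 15)
G(q) = 102 + 2*q² (G(q) = (q² + q²) + 102 = 2*q² + 102 = 102 + 2*q²)
((-2083 - 1*(-3183)) + n(h))/(-10138 + G(-144)) = ((-2083 - 1*(-3183)) + 15)/(-10138 + (102 + 2*(-144)²)) = ((-2083 + 3183) + 15)/(-10138 + (102 + 2*20736)) = (1100 + 15)/(-10138 + (102 + 41472)) = 1115/(-10138 + 41574) = 1115/31436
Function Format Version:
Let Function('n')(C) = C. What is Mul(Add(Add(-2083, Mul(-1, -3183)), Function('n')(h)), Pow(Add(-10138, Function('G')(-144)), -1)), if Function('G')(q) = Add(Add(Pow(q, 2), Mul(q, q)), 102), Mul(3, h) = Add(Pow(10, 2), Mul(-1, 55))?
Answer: Rational(1115, 31436) ≈ 0.035469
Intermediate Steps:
h = 15 (h = Mul(Rational(1, 3), Add(Pow(10, 2), Mul(-1, 55))) = Mul(Rational(1, 3), Add(100, -55)) = Mul(Rational(1, 3), 45) = 15)
Function('G')(q) = Add(102, Mul(2, Pow(q, 2))) (Function('G')(q) = Add(Add(Pow(q, 2), Pow(q, 2)), 102) = Add(Mul(2, Pow(q, 2)), 102) = Add(102, Mul(2, Pow(q, 2))))
Mul(Add(Add(-2083, Mul(-1, -3183)), Function('n')(h)), Pow(Add(-10138, Function('G')(-144)), -1)) = Mul(Add(Add(-2083, Mul(-1, -3183)), 15), Pow(Add(-10138, Add(102, Mul(2, Pow(-144, 2)))), -1)) = Mul(Add(Add(-2083, 3183), 15), Pow(Add(-10138, Add(102, Mul(2, 20736))), -1)) = Mul(Add(1100, 15), Pow(Add(-10138, Add(102, 41472)), -1)) = Mul(1115, Pow(Add(-10138, 41574), -1)) = Mul(1115, Pow(31436, -1)) = Mul(1115, Rational(1, 31436)) = Rational(1115, 31436)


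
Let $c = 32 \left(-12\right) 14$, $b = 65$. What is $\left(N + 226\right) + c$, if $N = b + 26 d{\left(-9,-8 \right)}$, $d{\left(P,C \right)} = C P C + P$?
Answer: $-20295$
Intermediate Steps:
$d{\left(P,C \right)} = P + P C^{2}$ ($d{\left(P,C \right)} = P C^{2} + P = P + P C^{2}$)
$c = -5376$ ($c = \left(-384\right) 14 = -5376$)
$N = -15145$ ($N = 65 + 26 \left(- 9 \left(1 + \left(-8\right)^{2}\right)\right) = 65 + 26 \left(- 9 \left(1 + 64\right)\right) = 65 + 26 \left(\left(-9\right) 65\right) = 65 + 26 \left(-585\right) = 65 - 15210 = -15145$)
$\left(N + 226\right) + c = \left(-15145 + 226\right) - 5376 = -14919 - 5376 = -20295$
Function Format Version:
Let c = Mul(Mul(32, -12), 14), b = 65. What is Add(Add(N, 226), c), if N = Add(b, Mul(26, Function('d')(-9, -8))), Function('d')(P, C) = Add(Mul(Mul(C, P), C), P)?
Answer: -20295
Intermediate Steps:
Function('d')(P, C) = Add(P, Mul(P, Pow(C, 2))) (Function('d')(P, C) = Add(Mul(P, Pow(C, 2)), P) = Add(P, Mul(P, Pow(C, 2))))
c = -5376 (c = Mul(-384, 14) = -5376)
N = -15145 (N = Add(65, Mul(26, Mul(-9, Add(1, Pow(-8, 2))))) = Add(65, Mul(26, Mul(-9, Add(1, 64)))) = Add(65, Mul(26, Mul(-9, 65))) = Add(65, Mul(26, -585)) = Add(65, -15210) = -15145)
Add(Add(N, 226), c) = Add(Add(-15145, 226), -5376) = Add(-14919, -5376) = -20295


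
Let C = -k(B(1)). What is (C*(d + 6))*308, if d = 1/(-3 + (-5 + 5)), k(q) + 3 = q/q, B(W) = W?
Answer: 10472/3 ≈ 3490.7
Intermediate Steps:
k(q) = -2 (k(q) = -3 + q/q = -3 + 1 = -2)
d = -1/3 (d = 1/(-3 + 0) = 1/(-3) = -1/3 ≈ -0.33333)
C = 2 (C = -1*(-2) = 2)
(C*(d + 6))*308 = (2*(-1/3 + 6))*308 = (2*(17/3))*308 = (34/3)*308 = 10472/3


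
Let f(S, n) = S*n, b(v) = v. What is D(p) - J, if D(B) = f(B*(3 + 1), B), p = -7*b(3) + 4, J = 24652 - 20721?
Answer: -2775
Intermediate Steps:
J = 3931
p = -17 (p = -7*3 + 4 = -21 + 4 = -17)
D(B) = 4*B² (D(B) = (B*(3 + 1))*B = (B*4)*B = (4*B)*B = 4*B²)
D(p) - J = 4*(-17)² - 1*3931 = 4*289 - 3931 = 1156 - 3931 = -2775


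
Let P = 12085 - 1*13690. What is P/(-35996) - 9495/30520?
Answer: -14639871/54929896 ≈ -0.26652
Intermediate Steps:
P = -1605 (P = 12085 - 13690 = -1605)
P/(-35996) - 9495/30520 = -1605/(-35996) - 9495/30520 = -1605*(-1/35996) - 9495*1/30520 = 1605/35996 - 1899/6104 = -14639871/54929896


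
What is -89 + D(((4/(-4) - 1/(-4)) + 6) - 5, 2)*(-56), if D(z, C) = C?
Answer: -201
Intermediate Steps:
-89 + D(((4/(-4) - 1/(-4)) + 6) - 5, 2)*(-56) = -89 + 2*(-56) = -89 - 112 = -201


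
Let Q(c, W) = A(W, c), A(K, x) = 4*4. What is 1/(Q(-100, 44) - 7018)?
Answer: -1/7002 ≈ -0.00014282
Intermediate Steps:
A(K, x) = 16
Q(c, W) = 16
1/(Q(-100, 44) - 7018) = 1/(16 - 7018) = 1/(-7002) = -1/7002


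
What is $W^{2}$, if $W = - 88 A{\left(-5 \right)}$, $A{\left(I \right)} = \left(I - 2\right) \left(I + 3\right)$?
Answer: $1517824$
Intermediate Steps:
$A{\left(I \right)} = \left(-2 + I\right) \left(3 + I\right)$
$W = -1232$ ($W = - 88 \left(-6 - 5 + \left(-5\right)^{2}\right) = - 88 \left(-6 - 5 + 25\right) = \left(-88\right) 14 = -1232$)
$W^{2} = \left(-1232\right)^{2} = 1517824$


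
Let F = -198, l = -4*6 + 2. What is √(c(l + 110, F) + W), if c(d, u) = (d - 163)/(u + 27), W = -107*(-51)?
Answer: √17731218/57 ≈ 73.875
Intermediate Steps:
l = -22 (l = -24 + 2 = -22)
W = 5457
c(d, u) = (-163 + d)/(27 + u)
√(c(l + 110, F) + W) = √((-163 + (-22 + 110))/(27 - 198) + 5457) = √((-163 + 88)/(-171) + 5457) = √(-1/171*(-75) + 5457) = √(25/57 + 5457) = √(311074/57) = √17731218/57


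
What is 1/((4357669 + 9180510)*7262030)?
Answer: 1/98314662043370 ≈ 1.0171e-14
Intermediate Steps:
1/((4357669 + 9180510)*7262030) = (1/7262030)/13538179 = (1/13538179)*(1/7262030) = 1/98314662043370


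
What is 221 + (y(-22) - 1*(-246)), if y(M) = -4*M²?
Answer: -1469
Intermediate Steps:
221 + (y(-22) - 1*(-246)) = 221 + (-4*(-22)² - 1*(-246)) = 221 + (-4*484 + 246) = 221 + (-1936 + 246) = 221 - 1690 = -1469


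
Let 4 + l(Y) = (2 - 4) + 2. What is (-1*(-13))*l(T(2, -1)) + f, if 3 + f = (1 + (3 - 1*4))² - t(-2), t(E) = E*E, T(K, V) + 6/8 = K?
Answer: -59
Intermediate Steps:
T(K, V) = -¾ + K
l(Y) = -4 (l(Y) = -4 + ((2 - 4) + 2) = -4 + (-2 + 2) = -4 + 0 = -4)
t(E) = E²
f = -7 (f = -3 + ((1 + (3 - 1*4))² - 1*(-2)²) = -3 + ((1 + (3 - 4))² - 1*4) = -3 + ((1 - 1)² - 4) = -3 + (0² - 4) = -3 + (0 - 4) = -3 - 4 = -7)
(-1*(-13))*l(T(2, -1)) + f = -1*(-13)*(-4) - 7 = 13*(-4) - 7 = -52 - 7 = -59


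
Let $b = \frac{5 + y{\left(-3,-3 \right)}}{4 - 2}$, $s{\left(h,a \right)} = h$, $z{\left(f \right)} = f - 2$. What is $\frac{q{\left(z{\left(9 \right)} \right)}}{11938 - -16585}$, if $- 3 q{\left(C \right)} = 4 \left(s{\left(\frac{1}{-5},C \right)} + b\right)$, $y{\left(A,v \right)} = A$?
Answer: $- \frac{16}{427845} \approx -3.7397 \cdot 10^{-5}$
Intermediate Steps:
$z{\left(f \right)} = -2 + f$
$b = 1$ ($b = \frac{5 - 3}{4 - 2} = \frac{2}{2} = 2 \cdot \frac{1}{2} = 1$)
$q{\left(C \right)} = - \frac{16}{15}$ ($q{\left(C \right)} = - \frac{4 \left(\frac{1}{-5} + 1\right)}{3} = - \frac{4 \left(- \frac{1}{5} + 1\right)}{3} = - \frac{4 \cdot \frac{4}{5}}{3} = \left(- \frac{1}{3}\right) \frac{16}{5} = - \frac{16}{15}$)
$\frac{q{\left(z{\left(9 \right)} \right)}}{11938 - -16585} = - \frac{16}{15 \left(11938 - -16585\right)} = - \frac{16}{15 \left(11938 + 16585\right)} = - \frac{16}{15 \cdot 28523} = \left(- \frac{16}{15}\right) \frac{1}{28523} = - \frac{16}{427845}$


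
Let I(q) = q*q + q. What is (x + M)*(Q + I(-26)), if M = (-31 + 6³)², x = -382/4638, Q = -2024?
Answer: -36350353472/773 ≈ -4.7025e+7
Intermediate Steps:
x = -191/2319 (x = -382*1/4638 = -191/2319 ≈ -0.082363)
I(q) = q + q² (I(q) = q² + q = q + q²)
M = 34225 (M = (-31 + 216)² = 185² = 34225)
(x + M)*(Q + I(-26)) = (-191/2319 + 34225)*(-2024 - 26*(1 - 26)) = 79367584*(-2024 - 26*(-25))/2319 = 79367584*(-2024 + 650)/2319 = (79367584/2319)*(-1374) = -36350353472/773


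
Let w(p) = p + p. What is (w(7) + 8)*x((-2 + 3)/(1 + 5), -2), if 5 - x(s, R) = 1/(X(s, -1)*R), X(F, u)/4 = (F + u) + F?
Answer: 847/8 ≈ 105.88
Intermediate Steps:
w(p) = 2*p
X(F, u) = 4*u + 8*F (X(F, u) = 4*((F + u) + F) = 4*(u + 2*F) = 4*u + 8*F)
x(s, R) = 5 - 1/(R*(-4 + 8*s)) (x(s, R) = 5 - 1/((4*(-1) + 8*s)*R) = 5 - 1/((-4 + 8*s)*R) = 5 - 1/(R*(-4 + 8*s)))
(w(7) + 8)*x((-2 + 3)/(1 + 5), -2) = (2*7 + 8)*(5 - 1/(-2*(-4 + 8*((-2 + 3)/(1 + 5))))) = (14 + 8)*(5 - 1*(-1/2)/(-4 + 8*(1/6))) = 22*(5 - 1*(-1/2)/(-4 + 8*(1*(1/6)))) = 22*(5 - 1*(-1/2)/(-4 + 8*(1/6))) = 22*(5 - 1*(-1/2)/(-4 + 4/3)) = 22*(5 - 1*(-1/2)/(-8/3)) = 22*(5 - 1*(-1/2)*(-3/8)) = 22*(5 - 3/16) = 22*(77/16) = 847/8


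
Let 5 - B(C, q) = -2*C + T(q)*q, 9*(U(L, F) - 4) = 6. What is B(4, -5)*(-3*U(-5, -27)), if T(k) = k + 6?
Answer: -252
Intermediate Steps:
U(L, F) = 14/3 (U(L, F) = 4 + (⅑)*6 = 4 + ⅔ = 14/3)
T(k) = 6 + k
B(C, q) = 5 + 2*C - q*(6 + q) (B(C, q) = 5 - (-2*C + (6 + q)*q) = 5 - (-2*C + q*(6 + q)) = 5 + (2*C - q*(6 + q)) = 5 + 2*C - q*(6 + q))
B(4, -5)*(-3*U(-5, -27)) = (5 + 2*4 - 1*(-5)*(6 - 5))*(-3*14/3) = (5 + 8 - 1*(-5)*1)*(-14) = (5 + 8 + 5)*(-14) = 18*(-14) = -252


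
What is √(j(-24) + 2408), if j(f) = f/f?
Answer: √2409 ≈ 49.082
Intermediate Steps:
j(f) = 1
√(j(-24) + 2408) = √(1 + 2408) = √2409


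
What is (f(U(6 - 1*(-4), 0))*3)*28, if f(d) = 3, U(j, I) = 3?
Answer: 252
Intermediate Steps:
(f(U(6 - 1*(-4), 0))*3)*28 = (3*3)*28 = 9*28 = 252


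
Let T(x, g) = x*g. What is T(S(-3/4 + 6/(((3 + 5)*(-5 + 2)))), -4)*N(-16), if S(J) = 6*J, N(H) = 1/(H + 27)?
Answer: 24/11 ≈ 2.1818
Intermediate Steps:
N(H) = 1/(27 + H)
T(x, g) = g*x
T(S(-3/4 + 6/(((3 + 5)*(-5 + 2)))), -4)*N(-16) = (-24*(-3/4 + 6/(((3 + 5)*(-5 + 2)))))/(27 - 16) = -24*(-3*¼ + 6/((8*(-3))))/11 = -24*(-¾ + 6/(-24))*(1/11) = -24*(-¾ + 6*(-1/24))*(1/11) = -24*(-¾ - ¼)*(1/11) = -24*(-1)*(1/11) = -4*(-6)*(1/11) = 24*(1/11) = 24/11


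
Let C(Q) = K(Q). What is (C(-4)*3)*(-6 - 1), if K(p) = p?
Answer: 84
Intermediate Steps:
C(Q) = Q
(C(-4)*3)*(-6 - 1) = (-4*3)*(-6 - 1) = -12*(-7) = 84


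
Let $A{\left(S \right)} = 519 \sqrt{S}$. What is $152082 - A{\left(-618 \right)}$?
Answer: $152082 - 519 i \sqrt{618} \approx 1.5208 \cdot 10^{5} - 12902.0 i$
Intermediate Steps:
$152082 - A{\left(-618 \right)} = 152082 - 519 \sqrt{-618} = 152082 - 519 i \sqrt{618}$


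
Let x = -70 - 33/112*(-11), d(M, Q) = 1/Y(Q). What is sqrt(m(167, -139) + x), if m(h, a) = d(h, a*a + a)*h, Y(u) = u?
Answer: I*sqrt(4813894435035)/268548 ≈ 8.1701*I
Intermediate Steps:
d(M, Q) = 1/Q
m(h, a) = h/(a + a**2) (m(h, a) = h/(a*a + a) = h/(a**2 + a) = h/(a + a**2))
x = -7477/112 (x = -70 - 33*1/112*(-11) = -70 - 33/112*(-11) = -70 + 363/112 = -7477/112 ≈ -66.759)
sqrt(m(167, -139) + x) = sqrt(167/(-139*(1 - 139)) - 7477/112) = sqrt(167*(-1/139)/(-138) - 7477/112) = sqrt(167*(-1/139)*(-1/138) - 7477/112) = sqrt(167/19182 - 7477/112) = sqrt(-71702555/1074192) = I*sqrt(4813894435035)/268548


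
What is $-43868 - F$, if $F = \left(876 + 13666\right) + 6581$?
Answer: $-64991$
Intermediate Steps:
$F = 21123$ ($F = 14542 + 6581 = 21123$)
$-43868 - F = -43868 - 21123 = -64991$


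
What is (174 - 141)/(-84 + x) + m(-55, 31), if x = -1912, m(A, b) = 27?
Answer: 53859/1996 ≈ 26.983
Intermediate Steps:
(174 - 141)/(-84 + x) + m(-55, 31) = (174 - 141)/(-84 - 1912) + 27 = 33/(-1996) + 27 = 33*(-1/1996) + 27 = -33/1996 + 27 = 53859/1996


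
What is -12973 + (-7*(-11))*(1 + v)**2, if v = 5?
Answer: -10201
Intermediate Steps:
-12973 + (-7*(-11))*(1 + v)**2 = -12973 + (-7*(-11))*(1 + 5)**2 = -12973 + 77*6**2 = -12973 + 77*36 = -12973 + 2772 = -10201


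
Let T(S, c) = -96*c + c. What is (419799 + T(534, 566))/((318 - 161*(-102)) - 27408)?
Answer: -366029/10668 ≈ -34.311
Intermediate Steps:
T(S, c) = -95*c
(419799 + T(534, 566))/((318 - 161*(-102)) - 27408) = (419799 - 95*566)/((318 - 161*(-102)) - 27408) = (419799 - 53770)/((318 + 16422) - 27408) = 366029/(16740 - 27408) = 366029/(-10668) = 366029*(-1/10668) = -366029/10668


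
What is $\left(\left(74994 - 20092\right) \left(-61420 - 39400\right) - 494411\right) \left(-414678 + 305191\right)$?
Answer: $606088724301837$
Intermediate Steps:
$\left(\left(74994 - 20092\right) \left(-61420 - 39400\right) - 494411\right) \left(-414678 + 305191\right) = \left(54902 \left(-100820\right) - 494411\right) \left(-109487\right) = \left(-5535219640 - 494411\right) \left(-109487\right) = \left(-5535714051\right) \left(-109487\right) = 606088724301837$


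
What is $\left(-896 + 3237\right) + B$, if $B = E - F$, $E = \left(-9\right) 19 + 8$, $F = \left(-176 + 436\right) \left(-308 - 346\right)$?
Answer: $172218$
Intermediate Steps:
$F = -170040$ ($F = 260 \left(-654\right) = -170040$)
$E = -163$ ($E = -171 + 8 = -163$)
$B = 169877$ ($B = -163 - -170040 = -163 + 170040 = 169877$)
$\left(-896 + 3237\right) + B = \left(-896 + 3237\right) + 169877 = 2341 + 169877 = 172218$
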